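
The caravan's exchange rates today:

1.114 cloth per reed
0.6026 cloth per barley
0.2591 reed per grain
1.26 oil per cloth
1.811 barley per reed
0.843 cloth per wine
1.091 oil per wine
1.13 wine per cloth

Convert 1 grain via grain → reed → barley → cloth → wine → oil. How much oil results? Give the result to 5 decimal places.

0.34859

1 grain × 0.2591 = 0.2591 reed
0.2591 reed × 1.811 = 0.4692301 barley
0.4692301 barley × 0.6026 = 0.28275805826 cloth
0.28275805826 cloth × 1.13 = 0.3195166058338 wine
0.3195166058338 wine × 1.091 = 0.3485926169646758 oil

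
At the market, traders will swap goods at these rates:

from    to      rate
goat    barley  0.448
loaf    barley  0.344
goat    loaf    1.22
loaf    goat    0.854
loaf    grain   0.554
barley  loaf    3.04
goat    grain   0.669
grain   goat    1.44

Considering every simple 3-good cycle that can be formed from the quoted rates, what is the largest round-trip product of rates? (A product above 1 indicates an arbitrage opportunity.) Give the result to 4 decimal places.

barley→loaf→goat→barley: 3.04 × 0.854 × 0.448 = 1.16308
goat→loaf→grain→goat: 1.22 × 0.554 × 1.44 = 0.97327
Maximum is barley→loaf→goat→barley at 1.1631; arbitrage exists.

1.1631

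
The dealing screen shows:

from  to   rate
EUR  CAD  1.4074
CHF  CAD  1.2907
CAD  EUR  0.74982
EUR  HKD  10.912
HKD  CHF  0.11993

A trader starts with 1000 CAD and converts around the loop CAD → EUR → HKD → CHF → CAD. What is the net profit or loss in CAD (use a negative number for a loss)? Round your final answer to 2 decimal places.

266.53

1000 CAD × 0.74982 = 749.82 EUR
749.82 EUR × 10.912 = 8182.03584 HKD
8182.03584 HKD × 0.11993 = 981.2715582912 CHF
981.2715582912 CHF × 1.2907 = 1266.52720028645184 CAD
Net change: 1266.52720028645184 − 1000 = 266.52720028645184 CAD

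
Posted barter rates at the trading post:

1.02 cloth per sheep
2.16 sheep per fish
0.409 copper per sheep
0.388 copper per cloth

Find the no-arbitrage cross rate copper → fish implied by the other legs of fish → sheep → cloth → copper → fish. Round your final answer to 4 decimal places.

1.1698

Known legs of the cycle: 2.16 × 1.02 × 0.388 = 0.8548416
For no arbitrage the full-cycle product must be 1, so the missing rate is 1 / 0.8548416 ≈ 1.169807.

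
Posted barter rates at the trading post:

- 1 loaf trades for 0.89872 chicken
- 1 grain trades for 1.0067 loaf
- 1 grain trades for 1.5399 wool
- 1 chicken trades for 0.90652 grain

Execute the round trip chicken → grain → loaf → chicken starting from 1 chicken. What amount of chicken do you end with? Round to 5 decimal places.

1 chicken × 0.90652 = 0.90652 grain
0.90652 grain × 1.0067 = 0.912593684 loaf
0.912593684 loaf × 0.89872 = 0.82016619568448 chicken

0.82017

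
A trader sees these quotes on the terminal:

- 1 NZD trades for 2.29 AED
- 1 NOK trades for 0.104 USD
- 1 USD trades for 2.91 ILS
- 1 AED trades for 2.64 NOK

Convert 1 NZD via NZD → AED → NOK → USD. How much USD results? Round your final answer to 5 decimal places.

1 NZD × 2.29 = 2.29 AED
2.29 AED × 2.64 = 6.0456 NOK
6.0456 NOK × 0.104 = 0.6287424 USD

0.62874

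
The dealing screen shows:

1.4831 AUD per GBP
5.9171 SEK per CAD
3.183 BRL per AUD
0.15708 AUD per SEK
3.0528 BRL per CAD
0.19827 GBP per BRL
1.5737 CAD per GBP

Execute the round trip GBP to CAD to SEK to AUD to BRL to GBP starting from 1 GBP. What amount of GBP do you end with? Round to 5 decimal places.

0.92309

1 GBP × 1.5737 = 1.5737 CAD
1.5737 CAD × 5.9171 = 9.31174027 SEK
9.31174027 SEK × 0.15708 = 1.4626881616116 AUD
1.4626881616116 AUD × 3.183 = 4.6557364184097228 BRL
4.6557364184097228 BRL × 0.19827 = 0.923092859678095739556 GBP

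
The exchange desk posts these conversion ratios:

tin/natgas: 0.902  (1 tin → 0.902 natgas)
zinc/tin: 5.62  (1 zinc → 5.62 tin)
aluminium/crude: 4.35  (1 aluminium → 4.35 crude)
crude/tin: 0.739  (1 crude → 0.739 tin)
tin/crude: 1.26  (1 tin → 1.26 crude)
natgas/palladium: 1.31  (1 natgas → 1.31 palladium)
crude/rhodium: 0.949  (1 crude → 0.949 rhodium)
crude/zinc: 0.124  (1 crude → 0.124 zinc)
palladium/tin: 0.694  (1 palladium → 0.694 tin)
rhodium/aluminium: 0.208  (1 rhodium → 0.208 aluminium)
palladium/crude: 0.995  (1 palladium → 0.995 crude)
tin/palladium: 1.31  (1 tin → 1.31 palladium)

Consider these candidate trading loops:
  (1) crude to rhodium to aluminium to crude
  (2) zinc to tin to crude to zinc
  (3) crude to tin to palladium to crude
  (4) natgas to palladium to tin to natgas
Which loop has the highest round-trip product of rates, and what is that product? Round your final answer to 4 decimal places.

(1) 0.949 × 0.208 × 4.35 = 0.85866
(2) 5.62 × 1.26 × 0.124 = 0.87807
(3) 0.739 × 1.31 × 0.995 = 0.96325
(4) 1.31 × 0.694 × 0.902 = 0.82004
Highest is cycle (3) at 0.9632 (≤1, no arbitrage).

0.9632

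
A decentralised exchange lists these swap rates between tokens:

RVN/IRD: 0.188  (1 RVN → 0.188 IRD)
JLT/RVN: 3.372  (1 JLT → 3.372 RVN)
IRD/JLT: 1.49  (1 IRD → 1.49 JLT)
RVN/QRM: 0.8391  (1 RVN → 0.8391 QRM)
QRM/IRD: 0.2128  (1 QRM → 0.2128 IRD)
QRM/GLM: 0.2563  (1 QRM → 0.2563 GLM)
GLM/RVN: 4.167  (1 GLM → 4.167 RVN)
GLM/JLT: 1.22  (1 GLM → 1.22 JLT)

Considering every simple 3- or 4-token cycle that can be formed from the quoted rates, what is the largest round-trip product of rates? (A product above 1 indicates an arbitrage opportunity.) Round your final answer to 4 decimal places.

0.9446

RVN→IRD→JLT→RVN: 0.188 × 1.49 × 3.372 = 0.94456
RVN→QRM→IRD→JLT→RVN: 0.8391 × 0.2128 × 1.49 × 3.372 = 0.89714
GLM→RVN→QRM→GLM: 4.167 × 0.8391 × 0.2563 = 0.89616
GLM→JLT→RVN→QRM→GLM: 1.22 × 3.372 × 0.8391 × 0.2563 = 0.88473
Maximum is RVN→IRD→JLT→RVN at 0.9446; no arbitrage — every cycle loses value.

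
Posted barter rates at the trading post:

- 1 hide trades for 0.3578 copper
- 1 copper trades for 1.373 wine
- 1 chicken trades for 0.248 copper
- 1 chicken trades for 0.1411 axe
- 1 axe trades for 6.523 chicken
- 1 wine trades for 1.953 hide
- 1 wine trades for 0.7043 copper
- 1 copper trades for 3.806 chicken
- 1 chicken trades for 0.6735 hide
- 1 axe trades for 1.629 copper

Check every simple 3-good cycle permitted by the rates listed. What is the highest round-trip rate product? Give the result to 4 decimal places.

copper→wine→hide→copper: 1.373 × 1.953 × 0.3578 = 0.95943
copper→chicken→hide→copper: 3.806 × 0.6735 × 0.3578 = 0.91716
copper→chicken→axe→copper: 3.806 × 0.1411 × 1.629 = 0.87482
Maximum is copper→wine→hide→copper at 0.9594; no arbitrage — every cycle loses value.

0.9594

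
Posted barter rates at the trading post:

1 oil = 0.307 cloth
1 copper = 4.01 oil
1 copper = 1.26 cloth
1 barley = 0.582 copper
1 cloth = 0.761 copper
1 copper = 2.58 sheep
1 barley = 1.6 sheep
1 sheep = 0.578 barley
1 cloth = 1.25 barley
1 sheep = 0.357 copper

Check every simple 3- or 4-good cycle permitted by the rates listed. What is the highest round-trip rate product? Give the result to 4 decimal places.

copper→oil→cloth→copper: 4.01 × 0.307 × 0.761 = 0.93684
copper→cloth→barley→copper: 1.26 × 1.25 × 0.582 = 0.91665
copper→cloth→barley→sheep→copper: 1.26 × 1.25 × 1.6 × 0.357 = 0.89964
copper→oil→cloth→barley→copper: 4.01 × 0.307 × 1.25 × 0.582 = 0.89560
copper→sheep→barley→copper: 2.58 × 0.578 × 0.582 = 0.86790
Maximum is copper→oil→cloth→copper at 0.9368; no arbitrage — every cycle loses value.

0.9368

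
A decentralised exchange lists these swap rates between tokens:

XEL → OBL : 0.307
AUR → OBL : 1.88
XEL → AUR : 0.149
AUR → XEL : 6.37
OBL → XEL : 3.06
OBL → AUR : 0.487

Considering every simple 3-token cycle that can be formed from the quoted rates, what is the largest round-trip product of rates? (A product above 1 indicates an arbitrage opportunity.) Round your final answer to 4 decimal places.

0.9524

AUR→XEL→OBL→AUR: 6.37 × 0.307 × 0.487 = 0.95237
AUR→OBL→XEL→AUR: 1.88 × 3.06 × 0.149 = 0.85717
Maximum is AUR→XEL→OBL→AUR at 0.9524; no arbitrage — every cycle loses value.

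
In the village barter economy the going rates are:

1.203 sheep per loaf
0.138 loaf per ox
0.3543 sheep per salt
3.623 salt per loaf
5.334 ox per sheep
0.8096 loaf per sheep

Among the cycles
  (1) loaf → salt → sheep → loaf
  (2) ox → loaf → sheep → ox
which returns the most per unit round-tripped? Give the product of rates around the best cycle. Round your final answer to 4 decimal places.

(1) 3.623 × 0.3543 × 0.8096 = 1.03923
(2) 0.138 × 1.203 × 5.334 = 0.88552
Highest is cycle (1) at 1.0392 (>1, arbitrage).

1.0392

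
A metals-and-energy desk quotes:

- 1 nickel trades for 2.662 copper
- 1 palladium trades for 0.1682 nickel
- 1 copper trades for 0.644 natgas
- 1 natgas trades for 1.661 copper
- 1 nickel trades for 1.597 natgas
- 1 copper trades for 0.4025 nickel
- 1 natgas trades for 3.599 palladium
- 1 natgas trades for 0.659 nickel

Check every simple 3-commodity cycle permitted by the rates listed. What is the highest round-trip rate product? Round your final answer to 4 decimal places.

1.1297

nickel→copper→natgas→nickel: 2.662 × 0.644 × 0.659 = 1.12974
nickel→natgas→copper→nickel: 1.597 × 1.661 × 0.4025 = 1.06768
nickel→natgas→palladium→nickel: 1.597 × 3.599 × 0.1682 = 0.96675
Maximum is nickel→copper→natgas→nickel at 1.1297; arbitrage exists.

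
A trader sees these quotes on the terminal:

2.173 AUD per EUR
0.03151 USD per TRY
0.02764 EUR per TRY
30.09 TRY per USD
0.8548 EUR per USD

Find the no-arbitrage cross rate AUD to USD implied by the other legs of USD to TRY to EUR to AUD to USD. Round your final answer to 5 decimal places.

0.55332

Known legs of the cycle: 30.09 × 0.02764 × 2.173 = 1.8072571548
For no arbitrage the full-cycle product must be 1, so the missing rate is 1 / 1.8072571548 ≈ 0.5533247.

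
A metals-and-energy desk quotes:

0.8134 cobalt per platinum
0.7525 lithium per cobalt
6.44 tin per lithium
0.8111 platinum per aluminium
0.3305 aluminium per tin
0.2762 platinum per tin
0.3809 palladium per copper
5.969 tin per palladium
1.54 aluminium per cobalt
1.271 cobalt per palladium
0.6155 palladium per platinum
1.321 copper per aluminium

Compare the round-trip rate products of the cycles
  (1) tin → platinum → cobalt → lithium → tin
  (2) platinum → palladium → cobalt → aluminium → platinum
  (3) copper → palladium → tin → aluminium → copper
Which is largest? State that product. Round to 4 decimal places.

1.0887

(1) 0.2762 × 0.8134 × 0.7525 × 6.44 = 1.08873
(2) 0.6155 × 1.271 × 1.54 × 0.8111 = 0.97717
(3) 0.3809 × 5.969 × 0.3305 × 1.321 = 0.99263
Highest is cycle (1) at 1.0887 (>1, arbitrage).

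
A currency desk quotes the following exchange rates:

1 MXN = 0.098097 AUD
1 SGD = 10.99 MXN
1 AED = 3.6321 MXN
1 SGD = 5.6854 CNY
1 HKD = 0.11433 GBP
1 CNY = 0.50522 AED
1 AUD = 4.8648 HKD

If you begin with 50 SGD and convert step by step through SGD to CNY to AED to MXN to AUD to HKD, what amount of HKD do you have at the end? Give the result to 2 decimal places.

50 SGD × 5.6854 = 284.27 CNY
284.27 CNY × 0.50522 = 143.6188894 AED
143.6188894 AED × 3.6321 = 521.63816818974 MXN
521.63816818974 MXN × 0.098097 = 51.17113938490892478 AUD
51.17113938490892478 AUD × 4.8648 = 248.937358879704937269744 HKD

248.94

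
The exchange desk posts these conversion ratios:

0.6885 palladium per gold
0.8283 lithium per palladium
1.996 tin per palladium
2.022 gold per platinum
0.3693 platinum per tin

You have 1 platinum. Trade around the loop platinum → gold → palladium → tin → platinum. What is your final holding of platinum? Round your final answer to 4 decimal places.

1.0262

1 platinum × 2.022 = 2.022 gold
2.022 gold × 0.6885 = 1.392147 palladium
1.392147 palladium × 1.996 = 2.778725412 tin
2.778725412 tin × 0.3693 = 1.0261832946516 platinum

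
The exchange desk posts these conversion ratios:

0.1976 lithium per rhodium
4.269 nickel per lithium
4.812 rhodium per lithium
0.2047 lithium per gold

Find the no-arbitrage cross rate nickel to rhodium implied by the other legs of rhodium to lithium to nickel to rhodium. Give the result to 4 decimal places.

1.1855

Known legs of the cycle: 0.1976 × 4.269 = 0.8435544
For no arbitrage the full-cycle product must be 1, so the missing rate is 1 / 0.8435544 ≈ 1.185460.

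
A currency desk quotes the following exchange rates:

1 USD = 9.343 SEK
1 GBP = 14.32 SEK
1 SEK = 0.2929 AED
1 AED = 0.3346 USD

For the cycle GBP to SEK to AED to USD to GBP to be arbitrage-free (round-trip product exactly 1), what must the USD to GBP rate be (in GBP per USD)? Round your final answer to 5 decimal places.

Known legs of the cycle: 14.32 × 0.2929 × 0.3346 = 1.4034221488
For no arbitrage the full-cycle product must be 1, so the missing rate is 1 / 1.4034221488 ≈ 0.7125440.

0.71254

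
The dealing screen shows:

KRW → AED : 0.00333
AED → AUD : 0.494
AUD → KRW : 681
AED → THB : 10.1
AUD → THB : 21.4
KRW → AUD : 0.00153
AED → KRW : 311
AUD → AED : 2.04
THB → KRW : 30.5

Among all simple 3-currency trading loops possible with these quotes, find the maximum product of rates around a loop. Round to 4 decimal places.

AED→AUD→KRW→AED: 0.494 × 681 × 0.00333 = 1.12026
AED→THB→KRW→AED: 10.1 × 30.5 × 0.00333 = 1.02581
THB→KRW→AUD→THB: 30.5 × 0.00153 × 21.4 = 0.99863
AED→KRW→AUD→AED: 311 × 0.00153 × 2.04 = 0.97069
Maximum is AED→AUD→KRW→AED at 1.1203; arbitrage exists.

1.1203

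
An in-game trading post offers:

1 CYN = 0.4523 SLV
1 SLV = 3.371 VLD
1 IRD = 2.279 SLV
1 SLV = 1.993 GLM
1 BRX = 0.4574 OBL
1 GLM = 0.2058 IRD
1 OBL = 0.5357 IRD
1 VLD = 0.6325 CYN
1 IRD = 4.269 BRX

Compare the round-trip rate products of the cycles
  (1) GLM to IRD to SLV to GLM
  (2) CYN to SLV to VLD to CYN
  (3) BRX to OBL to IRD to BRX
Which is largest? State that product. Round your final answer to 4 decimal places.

(1) 0.2058 × 2.279 × 1.993 = 0.93475
(2) 0.4523 × 3.371 × 0.6325 = 0.96437
(3) 0.4574 × 0.5357 × 4.269 = 1.04603
Highest is cycle (3) at 1.0460 (>1, arbitrage).

1.0460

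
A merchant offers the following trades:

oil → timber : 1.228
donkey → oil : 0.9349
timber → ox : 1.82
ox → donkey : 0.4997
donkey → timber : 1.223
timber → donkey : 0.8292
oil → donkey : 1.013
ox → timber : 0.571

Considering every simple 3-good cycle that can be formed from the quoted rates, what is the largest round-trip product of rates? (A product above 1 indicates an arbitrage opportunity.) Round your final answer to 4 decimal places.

1.1123

donkey→timber→ox→donkey: 1.223 × 1.82 × 0.4997 = 1.11226
donkey→oil→timber→donkey: 0.9349 × 1.228 × 0.8292 = 0.95197
Maximum is donkey→timber→ox→donkey at 1.1123; arbitrage exists.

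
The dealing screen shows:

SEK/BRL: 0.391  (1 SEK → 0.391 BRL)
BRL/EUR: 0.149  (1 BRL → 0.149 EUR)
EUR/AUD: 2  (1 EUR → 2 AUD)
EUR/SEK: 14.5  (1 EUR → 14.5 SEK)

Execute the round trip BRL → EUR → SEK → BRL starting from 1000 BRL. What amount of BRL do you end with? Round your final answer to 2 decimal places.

844.76

1000 BRL × 0.149 = 149 EUR
149 EUR × 14.5 = 2160.5 SEK
2160.5 SEK × 0.391 = 844.7555 BRL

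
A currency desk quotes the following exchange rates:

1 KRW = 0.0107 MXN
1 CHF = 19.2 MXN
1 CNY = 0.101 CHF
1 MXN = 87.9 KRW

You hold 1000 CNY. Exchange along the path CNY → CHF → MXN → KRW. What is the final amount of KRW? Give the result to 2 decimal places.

1000 CNY × 0.101 = 101 CHF
101 CHF × 19.2 = 1939.2 MXN
1939.2 MXN × 87.9 = 170455.68 KRW

170455.68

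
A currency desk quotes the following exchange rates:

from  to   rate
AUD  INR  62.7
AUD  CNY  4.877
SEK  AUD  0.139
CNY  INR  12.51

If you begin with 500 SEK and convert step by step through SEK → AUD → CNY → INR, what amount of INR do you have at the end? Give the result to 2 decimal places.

4240.28

500 SEK × 0.139 = 69.5 AUD
69.5 AUD × 4.877 = 338.9515 CNY
338.9515 CNY × 12.51 = 4240.283265 INR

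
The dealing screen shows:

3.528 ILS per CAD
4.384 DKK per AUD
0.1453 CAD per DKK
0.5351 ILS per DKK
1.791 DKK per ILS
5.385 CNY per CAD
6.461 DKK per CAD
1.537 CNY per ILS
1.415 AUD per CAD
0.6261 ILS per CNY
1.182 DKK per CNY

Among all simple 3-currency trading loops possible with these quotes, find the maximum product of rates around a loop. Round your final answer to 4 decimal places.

0.9721

DKK→ILS→CNY→DKK: 0.5351 × 1.537 × 1.182 = 0.97213
CAD→CNY→DKK→CAD: 5.385 × 1.182 × 0.1453 = 0.92484
CAD→ILS→DKK→CAD: 3.528 × 1.791 × 0.1453 = 0.91810
CAD→AUD→DKK→CAD: 1.415 × 4.384 × 0.1453 = 0.90135
Maximum is DKK→ILS→CNY→DKK at 0.9721; no arbitrage — every cycle loses value.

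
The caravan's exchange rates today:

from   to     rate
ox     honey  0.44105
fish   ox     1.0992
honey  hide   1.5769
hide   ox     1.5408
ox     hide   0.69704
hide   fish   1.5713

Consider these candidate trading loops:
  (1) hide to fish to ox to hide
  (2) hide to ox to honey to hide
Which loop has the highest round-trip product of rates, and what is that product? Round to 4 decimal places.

(1) 1.5713 × 1.0992 × 0.69704 = 1.20391
(2) 1.5408 × 0.44105 × 1.5769 = 1.07161
Highest is cycle (1) at 1.2039 (>1, arbitrage).

1.2039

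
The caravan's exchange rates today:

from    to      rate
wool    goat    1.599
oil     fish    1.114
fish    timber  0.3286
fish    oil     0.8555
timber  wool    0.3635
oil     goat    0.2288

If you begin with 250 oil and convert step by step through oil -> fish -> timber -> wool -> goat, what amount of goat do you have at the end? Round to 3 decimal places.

250 oil × 1.114 = 278.5 fish
278.5 fish × 0.3286 = 91.5151 timber
91.5151 timber × 0.3635 = 33.26573885 wool
33.26573885 wool × 1.599 = 53.19191642115 goat

53.192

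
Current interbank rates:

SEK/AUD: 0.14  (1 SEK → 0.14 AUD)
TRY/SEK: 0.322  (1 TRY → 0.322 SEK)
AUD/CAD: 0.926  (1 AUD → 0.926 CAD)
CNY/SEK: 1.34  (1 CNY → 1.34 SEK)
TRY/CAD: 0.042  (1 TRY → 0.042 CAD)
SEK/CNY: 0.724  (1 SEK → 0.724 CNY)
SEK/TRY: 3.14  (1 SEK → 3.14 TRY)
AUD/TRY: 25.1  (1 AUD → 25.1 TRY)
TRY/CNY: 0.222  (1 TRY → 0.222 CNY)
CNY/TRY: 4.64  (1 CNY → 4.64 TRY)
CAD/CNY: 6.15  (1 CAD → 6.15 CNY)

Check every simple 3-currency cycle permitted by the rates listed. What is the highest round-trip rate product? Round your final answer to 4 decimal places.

1.1985

TRY→CAD→CNY→TRY: 0.042 × 6.15 × 4.64 = 1.19851
AUD→TRY→SEK→AUD: 25.1 × 0.322 × 0.14 = 1.13151
TRY→SEK→CNY→TRY: 0.322 × 0.724 × 4.64 = 1.08171
TRY→CNY→SEK→TRY: 0.222 × 1.34 × 3.14 = 0.93409
Maximum is TRY→CAD→CNY→TRY at 1.1985; arbitrage exists.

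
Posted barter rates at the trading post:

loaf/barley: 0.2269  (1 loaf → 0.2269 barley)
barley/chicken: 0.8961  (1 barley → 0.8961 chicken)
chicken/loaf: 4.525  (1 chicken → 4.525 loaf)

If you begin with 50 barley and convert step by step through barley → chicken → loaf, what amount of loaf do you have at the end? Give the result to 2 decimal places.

202.74

50 barley × 0.8961 = 44.805 chicken
44.805 chicken × 4.525 = 202.742625 loaf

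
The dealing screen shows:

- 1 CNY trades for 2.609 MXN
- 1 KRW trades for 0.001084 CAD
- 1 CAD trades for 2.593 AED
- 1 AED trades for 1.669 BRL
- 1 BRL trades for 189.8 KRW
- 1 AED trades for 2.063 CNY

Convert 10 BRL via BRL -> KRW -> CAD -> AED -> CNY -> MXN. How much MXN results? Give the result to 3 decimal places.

10 BRL × 189.8 = 1898 KRW
1898 KRW × 0.001084 = 2.057432 CAD
2.057432 CAD × 2.593 = 5.334921176 AED
5.334921176 AED × 2.063 = 11.005942386088 CNY
11.005942386088 CNY × 2.609 = 28.714503685303592 MXN

28.715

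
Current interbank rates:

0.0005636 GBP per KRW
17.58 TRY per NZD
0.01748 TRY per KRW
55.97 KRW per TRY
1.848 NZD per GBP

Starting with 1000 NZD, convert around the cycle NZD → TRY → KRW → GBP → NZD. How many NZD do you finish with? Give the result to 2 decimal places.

1024.82

1000 NZD × 17.58 = 17580 TRY
17580 TRY × 55.97 = 983952.6 KRW
983952.6 KRW × 0.0005636 = 554.55568536 GBP
554.55568536 GBP × 1.848 = 1024.81890654528 NZD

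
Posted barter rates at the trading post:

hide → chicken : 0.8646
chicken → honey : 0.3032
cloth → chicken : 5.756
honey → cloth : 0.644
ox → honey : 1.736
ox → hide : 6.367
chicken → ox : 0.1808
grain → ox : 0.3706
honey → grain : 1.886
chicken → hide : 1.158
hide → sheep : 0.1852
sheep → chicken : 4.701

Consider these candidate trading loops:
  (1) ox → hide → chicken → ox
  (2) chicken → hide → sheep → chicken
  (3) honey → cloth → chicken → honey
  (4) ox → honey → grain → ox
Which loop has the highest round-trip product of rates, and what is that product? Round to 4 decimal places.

1.2134

(1) 6.367 × 0.8646 × 0.1808 = 0.99529
(2) 1.158 × 0.1852 × 4.701 = 1.00818
(3) 0.644 × 5.756 × 0.3032 = 1.12392
(4) 1.736 × 1.886 × 0.3706 = 1.21338
Highest is cycle (4) at 1.2134 (>1, arbitrage).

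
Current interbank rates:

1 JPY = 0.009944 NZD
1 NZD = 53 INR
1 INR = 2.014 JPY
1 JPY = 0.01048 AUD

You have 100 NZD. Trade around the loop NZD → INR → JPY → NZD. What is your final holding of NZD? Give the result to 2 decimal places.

106.14

100 NZD × 53 = 5300 INR
5300 INR × 2.014 = 10674.2 JPY
10674.2 JPY × 0.009944 = 106.1442448 NZD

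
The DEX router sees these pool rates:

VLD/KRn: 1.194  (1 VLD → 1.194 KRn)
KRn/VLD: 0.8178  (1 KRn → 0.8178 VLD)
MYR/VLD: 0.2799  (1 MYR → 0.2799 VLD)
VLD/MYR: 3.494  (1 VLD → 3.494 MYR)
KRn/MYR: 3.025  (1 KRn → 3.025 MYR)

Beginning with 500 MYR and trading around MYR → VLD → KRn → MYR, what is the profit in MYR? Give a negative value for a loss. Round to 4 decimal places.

5.4784

500 MYR × 0.2799 = 139.95 VLD
139.95 VLD × 1.194 = 167.1003 KRn
167.1003 KRn × 3.025 = 505.4784075 MYR
Net change: 505.4784075 − 500 = 5.4784075 MYR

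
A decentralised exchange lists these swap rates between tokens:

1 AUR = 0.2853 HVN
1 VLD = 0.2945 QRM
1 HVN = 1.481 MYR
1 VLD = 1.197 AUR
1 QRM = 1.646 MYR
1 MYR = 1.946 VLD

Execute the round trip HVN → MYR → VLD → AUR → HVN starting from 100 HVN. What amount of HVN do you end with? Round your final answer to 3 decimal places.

100 HVN × 1.481 = 148.1 MYR
148.1 MYR × 1.946 = 288.2026 VLD
288.2026 VLD × 1.197 = 344.9785122 AUR
344.9785122 AUR × 0.2853 = 98.42236953066 HVN

98.422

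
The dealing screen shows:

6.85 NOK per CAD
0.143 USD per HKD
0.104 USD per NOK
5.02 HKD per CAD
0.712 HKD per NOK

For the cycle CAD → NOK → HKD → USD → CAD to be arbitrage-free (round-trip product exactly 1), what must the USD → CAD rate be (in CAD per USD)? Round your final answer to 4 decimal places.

1.4338

Known legs of the cycle: 6.85 × 0.712 × 0.143 = 0.6974396
For no arbitrage the full-cycle product must be 1, so the missing rate is 1 / 0.6974396 ≈ 1.433816.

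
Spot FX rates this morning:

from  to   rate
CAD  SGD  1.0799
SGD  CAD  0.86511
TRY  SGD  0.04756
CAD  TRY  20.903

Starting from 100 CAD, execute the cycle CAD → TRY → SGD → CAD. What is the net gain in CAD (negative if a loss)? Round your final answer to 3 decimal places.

100 CAD × 20.903 = 2090.3 TRY
2090.3 TRY × 0.04756 = 99.414668 SGD
99.414668 SGD × 0.86511 = 86.00462343348 CAD
Net change: 86.00462343348 − 100 = -13.99537656652 CAD

-13.995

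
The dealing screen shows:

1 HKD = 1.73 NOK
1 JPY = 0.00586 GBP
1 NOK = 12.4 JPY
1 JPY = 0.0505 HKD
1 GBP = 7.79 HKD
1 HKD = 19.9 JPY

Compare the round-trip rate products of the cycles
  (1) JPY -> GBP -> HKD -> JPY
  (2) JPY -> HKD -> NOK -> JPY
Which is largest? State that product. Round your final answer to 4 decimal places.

1.0833

(1) 0.00586 × 7.79 × 19.9 = 0.90842
(2) 0.0505 × 1.73 × 12.4 = 1.08333
Highest is cycle (2) at 1.0833 (>1, arbitrage).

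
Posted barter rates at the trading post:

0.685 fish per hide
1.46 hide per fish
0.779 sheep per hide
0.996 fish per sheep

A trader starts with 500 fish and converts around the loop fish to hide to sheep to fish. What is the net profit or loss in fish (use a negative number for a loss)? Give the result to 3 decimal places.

66.395

500 fish × 1.46 = 730 hide
730 hide × 0.779 = 568.67 sheep
568.67 sheep × 0.996 = 566.39532 fish
Net change: 566.39532 − 500 = 66.39532 fish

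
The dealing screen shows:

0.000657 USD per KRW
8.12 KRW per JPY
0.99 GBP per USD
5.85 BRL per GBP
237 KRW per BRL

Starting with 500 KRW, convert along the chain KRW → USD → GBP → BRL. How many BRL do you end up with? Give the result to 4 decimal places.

500 KRW × 0.000657 = 0.3285 USD
0.3285 USD × 0.99 = 0.325215 GBP
0.325215 GBP × 5.85 = 1.90250775 BRL

1.9025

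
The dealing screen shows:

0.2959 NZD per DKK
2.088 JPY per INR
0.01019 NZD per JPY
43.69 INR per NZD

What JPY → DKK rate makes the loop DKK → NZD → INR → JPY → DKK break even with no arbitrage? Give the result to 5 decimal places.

Known legs of the cycle: 0.2959 × 43.69 × 2.088 = 26.993394648
For no arbitrage the full-cycle product must be 1, so the missing rate is 1 / 26.993394648 ≈ 0.0370461.

0.03705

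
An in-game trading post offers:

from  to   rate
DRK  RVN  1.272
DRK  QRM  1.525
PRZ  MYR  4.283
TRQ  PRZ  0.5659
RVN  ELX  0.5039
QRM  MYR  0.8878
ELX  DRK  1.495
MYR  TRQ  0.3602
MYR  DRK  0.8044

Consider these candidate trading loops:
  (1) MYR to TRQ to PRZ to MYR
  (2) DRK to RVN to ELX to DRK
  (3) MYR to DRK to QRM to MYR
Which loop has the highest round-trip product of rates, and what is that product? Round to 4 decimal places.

1.0891

(1) 0.3602 × 0.5659 × 4.283 = 0.87303
(2) 1.272 × 0.5039 × 1.495 = 0.95824
(3) 0.8044 × 1.525 × 0.8878 = 1.08907
Highest is cycle (3) at 1.0891 (>1, arbitrage).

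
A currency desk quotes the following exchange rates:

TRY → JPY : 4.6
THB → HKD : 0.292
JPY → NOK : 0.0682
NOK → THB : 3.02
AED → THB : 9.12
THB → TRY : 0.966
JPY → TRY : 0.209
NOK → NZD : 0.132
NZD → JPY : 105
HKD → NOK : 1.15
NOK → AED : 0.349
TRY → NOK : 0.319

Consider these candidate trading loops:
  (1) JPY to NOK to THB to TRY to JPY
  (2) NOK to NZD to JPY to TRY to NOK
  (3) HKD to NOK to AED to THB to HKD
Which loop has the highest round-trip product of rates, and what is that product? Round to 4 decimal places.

(1) 0.0682 × 3.02 × 0.966 × 4.6 = 0.91522
(2) 0.132 × 105 × 0.209 × 0.319 = 0.92406
(3) 1.15 × 0.349 × 9.12 × 0.292 = 1.06881
Highest is cycle (3) at 1.0688 (>1, arbitrage).

1.0688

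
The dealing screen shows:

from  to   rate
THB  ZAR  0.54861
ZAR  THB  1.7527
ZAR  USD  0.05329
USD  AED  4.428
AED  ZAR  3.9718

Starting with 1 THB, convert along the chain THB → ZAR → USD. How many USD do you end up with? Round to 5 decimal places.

0.02924

1 THB × 0.54861 = 0.54861 ZAR
0.54861 ZAR × 0.05329 = 0.0292354269 USD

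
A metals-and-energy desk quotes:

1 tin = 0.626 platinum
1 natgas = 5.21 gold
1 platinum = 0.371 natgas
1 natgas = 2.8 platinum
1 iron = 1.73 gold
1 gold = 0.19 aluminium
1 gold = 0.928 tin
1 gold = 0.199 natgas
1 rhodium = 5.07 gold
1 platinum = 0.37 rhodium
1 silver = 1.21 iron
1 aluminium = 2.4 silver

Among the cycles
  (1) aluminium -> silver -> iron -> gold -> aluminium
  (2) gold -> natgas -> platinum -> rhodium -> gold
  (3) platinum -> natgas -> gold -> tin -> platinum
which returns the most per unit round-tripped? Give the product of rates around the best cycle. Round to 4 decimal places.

1.1229

(1) 2.4 × 1.21 × 1.73 × 0.19 = 0.95454
(2) 0.199 × 2.8 × 0.37 × 5.07 = 1.04525
(3) 0.371 × 5.21 × 0.928 × 0.626 = 1.12288
Highest is cycle (3) at 1.1229 (>1, arbitrage).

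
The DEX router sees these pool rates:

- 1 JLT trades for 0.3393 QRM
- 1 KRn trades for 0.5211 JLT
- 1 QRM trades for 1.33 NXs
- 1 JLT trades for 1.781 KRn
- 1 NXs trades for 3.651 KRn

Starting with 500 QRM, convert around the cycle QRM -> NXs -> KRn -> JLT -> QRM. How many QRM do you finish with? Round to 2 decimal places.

429.28

500 QRM × 1.33 = 665 NXs
665 NXs × 3.651 = 2427.915 KRn
2427.915 KRn × 0.5211 = 1265.1865065 JLT
1265.1865065 JLT × 0.3393 = 429.27778165545 QRM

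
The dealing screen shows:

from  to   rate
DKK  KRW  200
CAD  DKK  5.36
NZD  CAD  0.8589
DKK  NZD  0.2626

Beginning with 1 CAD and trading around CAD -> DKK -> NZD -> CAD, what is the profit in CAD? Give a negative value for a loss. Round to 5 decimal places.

1 CAD × 5.36 = 5.36 DKK
5.36 DKK × 0.2626 = 1.407536 NZD
1.407536 NZD × 0.8589 = 1.2089326704 CAD
Net change: 1.2089326704 − 1 = 0.2089326704 CAD

0.20893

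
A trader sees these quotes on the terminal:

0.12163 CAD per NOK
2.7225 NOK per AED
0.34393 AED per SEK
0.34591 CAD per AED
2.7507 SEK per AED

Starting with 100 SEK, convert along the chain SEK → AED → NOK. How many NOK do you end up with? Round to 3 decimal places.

100 SEK × 0.34393 = 34.393 AED
34.393 AED × 2.7225 = 93.6349425 NOK

93.635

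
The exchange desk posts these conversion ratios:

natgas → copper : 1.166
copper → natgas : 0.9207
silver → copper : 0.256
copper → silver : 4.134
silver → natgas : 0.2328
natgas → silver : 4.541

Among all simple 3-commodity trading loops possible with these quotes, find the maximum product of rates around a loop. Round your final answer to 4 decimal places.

natgas→copper→silver→natgas: 1.166 × 4.134 × 0.2328 = 1.12215
natgas→silver→copper→natgas: 4.541 × 0.256 × 0.9207 = 1.07031
Maximum is natgas→copper→silver→natgas at 1.1222; arbitrage exists.

1.1222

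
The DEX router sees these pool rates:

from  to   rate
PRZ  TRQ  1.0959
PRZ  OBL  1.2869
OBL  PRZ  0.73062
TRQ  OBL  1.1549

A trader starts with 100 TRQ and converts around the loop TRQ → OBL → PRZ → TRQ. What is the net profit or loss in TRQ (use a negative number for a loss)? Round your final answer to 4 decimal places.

-7.5287

100 TRQ × 1.1549 = 115.49 OBL
115.49 OBL × 0.73062 = 84.3793038 PRZ
84.3793038 PRZ × 1.0959 = 92.47127903442 TRQ
Net change: 92.47127903442 − 100 = -7.52872096558 TRQ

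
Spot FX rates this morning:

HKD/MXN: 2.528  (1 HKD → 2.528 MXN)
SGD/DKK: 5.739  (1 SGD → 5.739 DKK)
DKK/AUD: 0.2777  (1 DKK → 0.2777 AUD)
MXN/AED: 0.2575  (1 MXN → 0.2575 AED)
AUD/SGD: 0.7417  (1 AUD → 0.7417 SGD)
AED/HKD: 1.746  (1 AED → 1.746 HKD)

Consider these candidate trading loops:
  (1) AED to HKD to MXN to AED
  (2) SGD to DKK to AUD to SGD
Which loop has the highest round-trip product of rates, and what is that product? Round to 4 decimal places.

1.1821

(1) 1.746 × 2.528 × 0.2575 = 1.13658
(2) 5.739 × 0.2777 × 0.7417 = 1.18206
Highest is cycle (2) at 1.1821 (>1, arbitrage).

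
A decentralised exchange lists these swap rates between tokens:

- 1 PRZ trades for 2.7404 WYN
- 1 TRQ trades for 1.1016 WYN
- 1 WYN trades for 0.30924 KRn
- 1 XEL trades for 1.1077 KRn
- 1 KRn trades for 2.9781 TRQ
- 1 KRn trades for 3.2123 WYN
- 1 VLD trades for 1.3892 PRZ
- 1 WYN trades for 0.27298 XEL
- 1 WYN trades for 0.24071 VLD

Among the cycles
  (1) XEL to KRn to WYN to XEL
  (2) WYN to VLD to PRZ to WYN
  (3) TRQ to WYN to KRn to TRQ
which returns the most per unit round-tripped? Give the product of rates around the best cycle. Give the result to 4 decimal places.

1.0145

(1) 1.1077 × 3.2123 × 0.27298 = 0.97134
(2) 0.24071 × 1.3892 × 2.7404 = 0.91637
(3) 1.1016 × 0.30924 × 2.9781 = 1.01452
Highest is cycle (3) at 1.0145 (>1, arbitrage).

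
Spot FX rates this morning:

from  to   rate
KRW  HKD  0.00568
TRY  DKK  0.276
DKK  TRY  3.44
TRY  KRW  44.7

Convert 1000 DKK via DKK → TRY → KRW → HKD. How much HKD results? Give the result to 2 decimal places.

1000 DKK × 3.44 = 3440 TRY
3440 TRY × 44.7 = 153768 KRW
153768 KRW × 0.00568 = 873.40224 HKD

873.40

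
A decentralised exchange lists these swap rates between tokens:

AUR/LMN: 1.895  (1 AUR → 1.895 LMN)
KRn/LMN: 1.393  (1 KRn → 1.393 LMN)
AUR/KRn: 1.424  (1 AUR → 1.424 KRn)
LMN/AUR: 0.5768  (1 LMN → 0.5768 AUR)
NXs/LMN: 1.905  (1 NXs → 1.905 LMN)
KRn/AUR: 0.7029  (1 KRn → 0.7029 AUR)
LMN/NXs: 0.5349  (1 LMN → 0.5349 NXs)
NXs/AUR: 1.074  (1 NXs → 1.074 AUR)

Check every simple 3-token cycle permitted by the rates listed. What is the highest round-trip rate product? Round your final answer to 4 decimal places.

AUR→KRn→LMN→AUR: 1.424 × 1.393 × 0.5768 = 1.14416
AUR→LMN→NXs→AUR: 1.895 × 0.5349 × 1.074 = 1.08864
Maximum is AUR→KRn→LMN→AUR at 1.1442; arbitrage exists.

1.1442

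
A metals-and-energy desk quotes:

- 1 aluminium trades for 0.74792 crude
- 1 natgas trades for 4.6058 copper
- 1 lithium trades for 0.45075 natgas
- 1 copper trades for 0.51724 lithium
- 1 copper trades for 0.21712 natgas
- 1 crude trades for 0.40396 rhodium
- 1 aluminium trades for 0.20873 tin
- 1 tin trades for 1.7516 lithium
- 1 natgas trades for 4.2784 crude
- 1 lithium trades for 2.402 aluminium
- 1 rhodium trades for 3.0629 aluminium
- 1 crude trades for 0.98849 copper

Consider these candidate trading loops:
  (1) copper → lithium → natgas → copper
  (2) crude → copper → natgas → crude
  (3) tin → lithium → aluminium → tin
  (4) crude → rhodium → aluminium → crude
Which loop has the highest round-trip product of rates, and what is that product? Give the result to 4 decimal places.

(1) 0.51724 × 0.45075 × 4.6058 = 1.07382
(2) 0.98849 × 0.21712 × 4.2784 = 0.91823
(3) 1.7516 × 2.402 × 0.20873 = 0.87820
(4) 0.40396 × 3.0629 × 0.74792 = 0.92539
Highest is cycle (1) at 1.0738 (>1, arbitrage).

1.0738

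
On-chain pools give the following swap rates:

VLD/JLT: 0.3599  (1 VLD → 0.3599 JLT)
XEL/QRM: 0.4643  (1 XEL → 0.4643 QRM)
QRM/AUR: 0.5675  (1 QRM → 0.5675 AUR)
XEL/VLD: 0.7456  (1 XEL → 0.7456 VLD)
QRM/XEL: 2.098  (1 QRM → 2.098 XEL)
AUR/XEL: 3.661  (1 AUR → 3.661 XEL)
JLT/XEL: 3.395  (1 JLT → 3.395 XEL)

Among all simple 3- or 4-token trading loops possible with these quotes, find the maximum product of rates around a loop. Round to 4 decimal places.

QRM→AUR→XEL→QRM: 0.5675 × 3.661 × 0.4643 = 0.96464
JLT→XEL→VLD→JLT: 3.395 × 0.7456 × 0.3599 = 0.91102
Maximum is QRM→AUR→XEL→QRM at 0.9646; no arbitrage — every cycle loses value.

0.9646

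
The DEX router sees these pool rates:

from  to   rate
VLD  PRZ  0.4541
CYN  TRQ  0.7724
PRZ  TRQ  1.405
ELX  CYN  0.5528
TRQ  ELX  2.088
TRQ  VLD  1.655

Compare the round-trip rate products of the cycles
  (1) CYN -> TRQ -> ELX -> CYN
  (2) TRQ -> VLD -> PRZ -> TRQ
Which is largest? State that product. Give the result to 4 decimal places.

1.0559

(1) 0.7724 × 2.088 × 0.5528 = 0.89154
(2) 1.655 × 0.4541 × 1.405 = 1.05591
Highest is cycle (2) at 1.0559 (>1, arbitrage).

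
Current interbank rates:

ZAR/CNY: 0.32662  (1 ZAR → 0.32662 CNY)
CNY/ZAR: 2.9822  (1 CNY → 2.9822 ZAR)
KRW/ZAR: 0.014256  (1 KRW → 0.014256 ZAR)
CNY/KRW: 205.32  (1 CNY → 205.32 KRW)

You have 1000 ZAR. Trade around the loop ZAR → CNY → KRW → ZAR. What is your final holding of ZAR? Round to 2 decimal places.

956.03

1000 ZAR × 0.32662 = 326.62 CNY
326.62 CNY × 205.32 = 67061.6184 KRW
67061.6184 KRW × 0.014256 = 956.0304319104 ZAR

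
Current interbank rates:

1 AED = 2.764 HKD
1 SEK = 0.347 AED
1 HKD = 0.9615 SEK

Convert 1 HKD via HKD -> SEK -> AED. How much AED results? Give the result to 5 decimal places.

0.33364

1 HKD × 0.9615 = 0.9615 SEK
0.9615 SEK × 0.347 = 0.3336405 AED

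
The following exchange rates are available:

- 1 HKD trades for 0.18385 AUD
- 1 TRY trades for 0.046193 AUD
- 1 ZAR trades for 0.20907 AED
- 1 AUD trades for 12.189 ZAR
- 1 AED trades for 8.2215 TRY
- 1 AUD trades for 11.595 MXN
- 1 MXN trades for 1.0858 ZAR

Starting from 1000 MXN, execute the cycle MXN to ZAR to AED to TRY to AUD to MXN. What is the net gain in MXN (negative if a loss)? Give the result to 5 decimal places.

1000 MXN × 1.0858 = 1085.8 ZAR
1085.8 ZAR × 0.20907 = 227.008206 AED
227.008206 AED × 8.2215 = 1866.347965629 TRY
1866.347965629 TRY × 0.046193 = 86.212211576300397 AUD
86.212211576300397 AUD × 11.595 = 999.630593227203103215 MXN
Net change: 999.630593227203103215 − 1000 = -0.369406772796896785 MXN

-0.36941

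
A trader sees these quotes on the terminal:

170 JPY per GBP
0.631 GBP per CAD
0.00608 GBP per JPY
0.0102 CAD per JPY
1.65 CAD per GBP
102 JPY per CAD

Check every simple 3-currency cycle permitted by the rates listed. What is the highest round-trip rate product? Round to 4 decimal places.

1.0942

JPY→CAD→GBP→JPY: 0.0102 × 0.631 × 170 = 1.09415
JPY→GBP→CAD→JPY: 0.00608 × 1.65 × 102 = 1.02326
Maximum is JPY→CAD→GBP→JPY at 1.0942; arbitrage exists.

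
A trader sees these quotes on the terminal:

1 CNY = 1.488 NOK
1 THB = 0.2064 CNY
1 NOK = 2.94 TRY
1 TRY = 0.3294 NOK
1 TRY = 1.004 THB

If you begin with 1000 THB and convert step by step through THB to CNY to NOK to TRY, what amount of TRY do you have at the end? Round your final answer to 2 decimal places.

1000 THB × 0.2064 = 206.4 CNY
206.4 CNY × 1.488 = 307.1232 NOK
307.1232 NOK × 2.94 = 902.942208 TRY

902.94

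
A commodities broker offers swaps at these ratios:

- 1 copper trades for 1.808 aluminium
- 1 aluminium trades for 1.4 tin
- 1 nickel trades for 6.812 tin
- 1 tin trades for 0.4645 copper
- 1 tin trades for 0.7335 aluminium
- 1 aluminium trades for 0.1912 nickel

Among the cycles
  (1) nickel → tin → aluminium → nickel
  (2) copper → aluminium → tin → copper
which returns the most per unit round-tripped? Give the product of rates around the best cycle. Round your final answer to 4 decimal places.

1.1757

(1) 6.812 × 0.7335 × 0.1912 = 0.95535
(2) 1.808 × 1.4 × 0.4645 = 1.17574
Highest is cycle (2) at 1.1757 (>1, arbitrage).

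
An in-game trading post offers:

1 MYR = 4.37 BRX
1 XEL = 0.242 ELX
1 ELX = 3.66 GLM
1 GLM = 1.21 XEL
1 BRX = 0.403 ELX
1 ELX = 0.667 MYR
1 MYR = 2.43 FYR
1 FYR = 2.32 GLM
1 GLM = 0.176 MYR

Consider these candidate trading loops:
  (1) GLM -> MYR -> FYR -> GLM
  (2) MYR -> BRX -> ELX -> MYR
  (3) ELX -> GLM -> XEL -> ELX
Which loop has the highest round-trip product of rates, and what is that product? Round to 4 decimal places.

(1) 0.176 × 2.43 × 2.32 = 0.99222
(2) 4.37 × 0.403 × 0.667 = 1.17466
(3) 3.66 × 1.21 × 0.242 = 1.07172
Highest is cycle (2) at 1.1747 (>1, arbitrage).

1.1747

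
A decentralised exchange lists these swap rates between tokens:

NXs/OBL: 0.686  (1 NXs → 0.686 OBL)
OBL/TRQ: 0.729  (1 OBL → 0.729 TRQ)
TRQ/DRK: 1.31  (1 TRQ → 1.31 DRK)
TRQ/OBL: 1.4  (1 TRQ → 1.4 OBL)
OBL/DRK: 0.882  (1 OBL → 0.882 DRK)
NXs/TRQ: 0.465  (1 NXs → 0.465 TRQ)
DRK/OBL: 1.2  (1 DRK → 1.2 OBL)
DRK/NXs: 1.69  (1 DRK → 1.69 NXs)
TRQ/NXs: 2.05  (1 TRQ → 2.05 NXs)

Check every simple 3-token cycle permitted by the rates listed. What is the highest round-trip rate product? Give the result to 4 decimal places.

1.1460

DRK→OBL→TRQ→DRK: 1.2 × 0.729 × 1.31 = 1.14599
DRK→NXs→TRQ→DRK: 1.69 × 0.465 × 1.31 = 1.02946
OBL→TRQ→NXs→OBL: 0.729 × 2.05 × 0.686 = 1.02519
DRK→NXs→OBL→DRK: 1.69 × 0.686 × 0.882 = 1.02254
Maximum is DRK→OBL→TRQ→DRK at 1.1460; arbitrage exists.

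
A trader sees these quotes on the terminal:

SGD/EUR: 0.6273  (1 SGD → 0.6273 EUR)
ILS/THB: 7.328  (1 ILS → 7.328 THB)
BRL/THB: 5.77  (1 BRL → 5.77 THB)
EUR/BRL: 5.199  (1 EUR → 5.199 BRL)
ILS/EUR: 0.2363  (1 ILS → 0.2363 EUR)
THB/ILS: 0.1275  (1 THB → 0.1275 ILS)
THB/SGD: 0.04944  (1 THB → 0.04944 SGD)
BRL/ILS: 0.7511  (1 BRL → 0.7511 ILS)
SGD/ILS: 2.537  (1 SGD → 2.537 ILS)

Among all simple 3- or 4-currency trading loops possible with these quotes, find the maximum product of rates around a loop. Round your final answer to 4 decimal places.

BRL→THB→SGD→EUR→BRL: 5.77 × 0.04944 × 0.6273 × 5.199 = 0.93036
BRL→ILS→EUR→BRL: 0.7511 × 0.2363 × 5.199 = 0.92274
THB→SGD→ILS→THB: 0.04944 × 2.537 × 7.328 = 0.91915
BRL→THB→ILS→EUR→BRL: 5.77 × 0.1275 × 0.2363 × 5.199 = 0.90379
Maximum is BRL→THB→SGD→EUR→BRL at 0.9304; no arbitrage — every cycle loses value.

0.9304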